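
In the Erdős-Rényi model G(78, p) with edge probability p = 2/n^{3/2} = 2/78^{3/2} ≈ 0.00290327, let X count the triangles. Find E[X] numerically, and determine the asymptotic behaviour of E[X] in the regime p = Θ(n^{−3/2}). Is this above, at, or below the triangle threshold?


Number of potential triangles: C(78, 3) = 76076.
Each occurs with probability p³ ≈ (0.00290327)³ ≈ 2.44717076e-08.
By linearity: E[X] = C(78, 3)·p³ ≈ 76076 · 2.44717076e-08 ≈ 0.001862.
Since α = 3/2 > 1, p = c/n^{3/2} = o(1/n) is below the triangle threshold p ~ 1/n. Asymptotically E[X] ~ (c³/6)·n^{3(1−α)} = (2³/6)·n^{-1.5} → 0, so by Markov's inequality G has no triangles w.h.p.

E[X] ≈ 0.001862; in regime p = Θ(1/n^{3/2}) E[X] tends to 0 (below the triangle threshold p ~ 1/n).


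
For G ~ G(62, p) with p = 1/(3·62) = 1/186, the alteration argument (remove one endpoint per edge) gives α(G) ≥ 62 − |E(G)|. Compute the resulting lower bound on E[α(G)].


E[|E(G)|] = C(62, 2)·p = 1891 · (1/186) = 61/6.
E[α(G)] ≥ n − E[|E(G)|] = 62 − 61/6 = 311/6.
Numerically: ≈ 51.833333.
(This is only a lower bound; the true E[α(G)] may be larger.)

E[α(G)] ≥ 311/6 ≈ 51.833333.


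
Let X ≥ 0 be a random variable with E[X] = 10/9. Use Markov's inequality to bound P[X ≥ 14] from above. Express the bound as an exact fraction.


μ = E[X] = 10/9, a = 14.
Markov: P[X ≥ 14] ≤ μ/a = (10/9)/14 = 5/63.
Numerically: ≈ 0.07937.
(Since a = 14 > μ = 1.11111, the bound 5/63 is < 1 and informative.)

P[X ≥ 14] ≤ 5/63 ≈ 0.07937.


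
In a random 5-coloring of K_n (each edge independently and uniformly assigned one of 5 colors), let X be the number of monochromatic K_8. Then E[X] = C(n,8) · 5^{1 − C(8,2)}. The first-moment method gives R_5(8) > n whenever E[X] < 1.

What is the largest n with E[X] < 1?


We need C(n, 8) · 5^{1 − 28} < 1, i.e. C(n, 8) < 5^{28 − 1} = 7450580596923828125.
Check values of n near the boundary:
  n = 857: C(857, 8) = 6983854138365964575; 6983854138365964575 < 7450580596923828125? YES
  n = 858: C(858, 8) = 7049584530256467771; 7049584530256467771 < 7450580596923828125? YES
  n = 859: C(859, 8) = 7115855595170747139; 7115855595170747139 < 7450580596923828125? YES
  n = 860: C(860, 8) = 7182671140665308145; 7182671140665308145 < 7450580596923828125? YES
  n = 861: C(861, 8) = 7250034996615275865; 7250034996615275865 < 7450580596923828125? YES
  n = 862: C(862, 8) = 7317951015318931845; 7317951015318931845 < 7450580596923828125? YES
  n = 863: C(863, 8) = 7386423071602617757; 7386423071602617757 < 7450580596923828125? YES
  n = 864: C(864, 8) = 7455455062926006708; 7455455062926006708 < 7450580596923828125? NO
  n = 865: C(865, 8) = 7525050909487743060; 7525050909487743060 < 7450580596923828125? NO
  n = 866: C(866, 8) = 7595214554331451620; 7595214554331451620 < 7450580596923828125? NO
The largest n with C(n, 8) < 7450580596923828125 is n = 863 (where E[X] = 7386423071602617757/7450580596923828125 ≈ 0.991389). Hence R_5(8) > 863, i.e. R_5(8) ≥ 864.

Largest n = 863; hence R_5(8) > 863.


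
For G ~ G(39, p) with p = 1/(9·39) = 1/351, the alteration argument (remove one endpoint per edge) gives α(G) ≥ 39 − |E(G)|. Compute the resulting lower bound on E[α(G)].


E[|E(G)|] = C(39, 2)·p = 741 · (1/351) = 19/9.
E[α(G)] ≥ n − E[|E(G)|] = 39 − 19/9 = 332/9.
Numerically: ≈ 36.889.
(This is only a lower bound; the true E[α(G)] may be larger.)

E[α(G)] ≥ 332/9 ≈ 36.889.


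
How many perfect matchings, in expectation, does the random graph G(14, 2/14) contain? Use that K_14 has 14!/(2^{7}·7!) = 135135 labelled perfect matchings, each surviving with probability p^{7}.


K_14 has 14!/(2^{7}·7!) = 135135 labelled perfect matchings.
For each such perfect matching H, let X_H = 1 if all 7 edges of H are present in G. Then P[X_H = 1] = p^{7} = (1/7)^{7} = 1/823543.
By linearity: E[X] = Σ_H E[X_H] = 135135 · p^{7} = 135135 · 1/823543 = 19305/117649.
Numerically: E[X] ≈ 0.16409.

E[X] = 135135 · (1/7)^{7} = 19305/117649 ≈ 0.16409.


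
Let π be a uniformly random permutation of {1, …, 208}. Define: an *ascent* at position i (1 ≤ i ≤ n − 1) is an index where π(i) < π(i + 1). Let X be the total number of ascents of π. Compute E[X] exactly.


Write X = Σ X_I over i = 1, …, 207, with X_I the indicator of one ascent.
There are 207 indicators.
For each fixed i, the pair (π(i), π(i+1)) is a uniformly random ordered pair of distinct values from {1, …, 208}; by symmetry P[π(i) < π(i+1)] = 1/2.
By linearity: E[X] = 207 · (1/2) = (208 − 1) · (1/2) = 207/2 ≈ 103.500000.

E[X] = 207/2 = 103.500000.


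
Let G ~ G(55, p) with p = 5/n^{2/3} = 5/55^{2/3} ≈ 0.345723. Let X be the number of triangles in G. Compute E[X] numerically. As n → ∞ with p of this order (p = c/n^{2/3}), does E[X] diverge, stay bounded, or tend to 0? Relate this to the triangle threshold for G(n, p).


Number of potential triangles: C(55, 3) = 26235.
Each occurs with probability p³ ≈ (0.345723)³ ≈ 4.13223140e-02.
By linearity: E[X] = C(55, 3)·p³ ≈ 26235 · 4.13223140e-02 ≈ 1084.090909.
Since α = 2/3 < 1, p = c/n^{2/3} ≫ 1/n is above the triangle threshold p ~ 1/n. Asymptotically E[X] ~ (c³/6)·n^{3(1−α)} = (5³/6)·n^{1} → ∞; triangles are abundant w.h.p.

E[X] ≈ 1084.090909; in regime p = Θ(1/n^{2/3}) E[X] diverges (above the triangle threshold p ~ 1/n).


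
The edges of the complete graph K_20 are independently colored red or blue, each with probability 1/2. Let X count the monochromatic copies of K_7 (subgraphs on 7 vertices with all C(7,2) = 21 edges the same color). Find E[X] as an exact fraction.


Let X = Σ_S X_S over the C(20, 7) = 77520 subsets S of size 7, where X_S = 1 if the K_7 on S is monochromatic.
For a fixed S, the K_7 on S has C(7, 2) = 21 edges. P[all 21 edges red] = (1/2)^21, and likewise for blue, so P[monochromatic] = 2·(1/2)^21 = 2^{1 − 21} = 1/1048576.
By linearity: E[X] = C(20, 7) · 2^{1 − 21} = 77520 · 1/1048576 = 4845/65536.
Numerically: E[X] ≈ 0.074.

E[X] = C(20,7)·2^(1−C(7,2)) = 4845/65536 ≈ 0.074.


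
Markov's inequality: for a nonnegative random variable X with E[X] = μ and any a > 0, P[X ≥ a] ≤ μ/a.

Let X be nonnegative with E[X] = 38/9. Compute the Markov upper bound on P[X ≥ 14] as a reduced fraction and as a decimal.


μ = E[X] = 38/9, a = 14.
Markov: P[X ≥ 14] ≤ μ/a = (38/9)/14 = 19/63.
Numerically: ≈ 0.302.
(Since a = 14 > μ = 4.222, the bound 19/63 is < 1 and informative.)

P[X ≥ 14] ≤ 19/63 ≈ 0.302.


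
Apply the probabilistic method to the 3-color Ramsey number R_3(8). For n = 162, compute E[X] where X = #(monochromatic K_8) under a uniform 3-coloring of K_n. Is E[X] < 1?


E[X] = C(162, 8) · 3^{1 − 28} = 9870758125020 · 3^{−27} = 9870758125020/7625597484987.
As a reduced fraction: E[X] = 121861211420/94143178827 ≈ 1.2944.
Is E[X] < 1? NO.
Since E[X] ≥ 1, the first-moment bound is inconclusive at n = 162; it does NOT by itself certify R_3(8) > 162.

E[X] = 121861211420/94143178827 ≈ 1.2944; E[X] ≥ 1; first-moment method inconclusive here.


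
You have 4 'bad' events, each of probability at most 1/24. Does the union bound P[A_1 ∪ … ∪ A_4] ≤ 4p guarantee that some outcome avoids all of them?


Union bound: P[∪_{i=1}^{4} A_i] ≤ Σ_i P[A_i] ≤ 4·p = 4·(1/24) = 1/6.
Numerically: 1/6 ≈ 0.16667.
Is 1/6 < 1? YES.
Since P[∪ A_i] ≤ 1/6 < 1, the complement has P[∩ A_i^c] ≥ 1 − 1/6 = 5/6 > 0, so some outcome avoids every A_i.

4·p = 1/6 ≈ 0.16667; existence CERTIFIED by the union bound.


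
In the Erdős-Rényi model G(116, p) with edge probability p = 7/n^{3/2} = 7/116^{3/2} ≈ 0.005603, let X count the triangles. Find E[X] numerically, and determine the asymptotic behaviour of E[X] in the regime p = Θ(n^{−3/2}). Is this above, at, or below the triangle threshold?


Number of potential triangles: C(116, 3) = 253460.
Each occurs with probability p³ ≈ (0.005603)³ ≈ 1.758868e-07.
By linearity: E[X] = C(116, 3)·p³ ≈ 253460 · 1.758868e-07 ≈ 0.0446.
Since α = 3/2 > 1, p = c/n^{3/2} = o(1/n) is below the triangle threshold p ~ 1/n. Asymptotically E[X] ~ (c³/6)·n^{3(1−α)} = (7³/6)·n^{-1.5} → 0, so by Markov's inequality G has no triangles w.h.p.

E[X] ≈ 0.0446; in regime p = Θ(1/n^{3/2}) E[X] tends to 0 (below the triangle threshold p ~ 1/n).


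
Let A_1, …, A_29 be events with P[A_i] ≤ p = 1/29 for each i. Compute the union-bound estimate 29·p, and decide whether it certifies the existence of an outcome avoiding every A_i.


Union bound: P[∪_{i=1}^{29} A_i] ≤ Σ_i P[A_i] ≤ 29·p = 29·(1/29) = 1.
Numerically: 1 ≈ 1.0000.
Is 1 < 1? NO.
Since the bound 1 is ≥ 1, the union bound is uninformative here; it does NOT by itself certify existence.

29·p = 1 ≈ 1.0000; existence NOT certified by the union bound.


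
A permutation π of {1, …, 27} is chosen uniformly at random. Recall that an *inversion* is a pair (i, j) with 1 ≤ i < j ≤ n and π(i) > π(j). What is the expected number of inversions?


Write X = Σ X_I over the C(27, 2) = 351 pairs i < j, with X_I the indicator of one inversion.
There are 351 indicators.
For each fixed pair i < j, the values π(i) and π(j) are two distinct elements of {1, …, 27} in uniformly random order; by symmetry P[π(i) > π(j)] = 1/2.
By linearity: E[X] = 351 · (1/2) = C(27, 2) · (1/2) = 351/2 = 351/2 ≈ 175.500.

E[X] = 351/2 = 175.500.


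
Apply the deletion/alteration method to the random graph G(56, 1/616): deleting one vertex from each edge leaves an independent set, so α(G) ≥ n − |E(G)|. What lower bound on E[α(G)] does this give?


E[|E(G)|] = C(56, 2)·p = 1540 · (1/616) = 5/2.
E[α(G)] ≥ n − E[|E(G)|] = 56 − 5/2 = 107/2.
Numerically: ≈ 53.5000.
(This is only a lower bound; the true E[α(G)] may be larger.)

E[α(G)] ≥ 107/2 ≈ 53.5000.


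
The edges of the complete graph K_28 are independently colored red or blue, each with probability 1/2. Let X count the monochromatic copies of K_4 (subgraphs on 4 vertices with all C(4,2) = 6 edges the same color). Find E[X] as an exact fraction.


Let X = Σ_S X_S over the C(28, 4) = 20475 subsets S of size 4, where X_S = 1 if the K_4 on S is monochromatic.
For a fixed S, the K_4 on S has C(4, 2) = 6 edges. P[all 6 edges red] = (1/2)^6, and likewise for blue, so P[monochromatic] = 2·(1/2)^6 = 2^{1 − 6} = 1/32.
By linearity: E[X] = C(28, 4) · 2^{1 − 6} = 20475 · 1/32 = 20475/32.
Numerically: E[X] ≈ 639.843750.

E[X] = C(28,4)·2^(1−C(4,2)) = 20475/32 ≈ 639.843750.


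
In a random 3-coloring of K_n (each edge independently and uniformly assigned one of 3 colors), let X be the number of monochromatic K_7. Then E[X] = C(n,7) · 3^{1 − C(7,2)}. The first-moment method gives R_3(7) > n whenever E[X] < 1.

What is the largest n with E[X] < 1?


We need C(n, 7) · 3^{1 − 21} < 1, i.e. C(n, 7) < 3^{21 − 1} = 3486784401.
Check values of n near the boundary:
  n = 79: C(79, 7) = 2898753715; 2898753715 < 3486784401? YES
  n = 80: C(80, 7) = 3176716400; 3176716400 < 3486784401? YES
  n = 81: C(81, 7) = 3477216600; 3477216600 < 3486784401? YES
  n = 82: C(82, 7) = 3801756816; 3801756816 < 3486784401? NO
The largest n with C(n, 7) < 3486784401 is n = 81 (where E[X] = 42928600/43046721 ≈ 0.997256). Hence R_3(7) > 81, i.e. R_3(7) ≥ 82.

Largest n = 81; hence R_3(7) > 81.


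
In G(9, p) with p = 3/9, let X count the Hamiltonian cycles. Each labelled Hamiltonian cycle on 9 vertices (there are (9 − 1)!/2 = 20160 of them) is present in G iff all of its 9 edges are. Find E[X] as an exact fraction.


K_9 has (9 − 1)!/2 = 20160 labelled Hamiltonian cycles.
For each such Hamiltonian cycle H, let X_H = 1 if all 9 edges of H are present in G. Then P[X_H = 1] = p^{9} = (1/3)^{9} = 1/19683.
By linearity: E[X] = Σ_H E[X_H] = 20160 · p^{9} = 20160 · 1/19683 = 2240/2187.
Numerically: E[X] ≈ 1.02.

E[X] = 20160 · (1/3)^{9} = 2240/2187 ≈ 1.02.


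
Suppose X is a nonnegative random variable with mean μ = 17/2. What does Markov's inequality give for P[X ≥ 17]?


μ = E[X] = 17/2, a = 17.
Markov: P[X ≥ 17] ≤ μ/a = (17/2)/17 = 1/2.
Numerically: ≈ 0.500000.
(Since a = 17 > μ = 8.500000, the bound 1/2 is < 1 and informative.)

P[X ≥ 17] ≤ 1/2 ≈ 0.500000.


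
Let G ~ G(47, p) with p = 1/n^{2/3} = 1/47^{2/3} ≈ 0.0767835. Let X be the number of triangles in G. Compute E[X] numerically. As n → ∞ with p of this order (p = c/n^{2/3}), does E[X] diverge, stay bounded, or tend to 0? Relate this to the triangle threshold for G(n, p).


Number of potential triangles: C(47, 3) = 16215.
Each occurs with probability p³ ≈ (0.0767835)³ ≈ 4.52693526e-04.
By linearity: E[X] = C(47, 3)·p³ ≈ 16215 · 4.52693526e-04 ≈ 7.340426.
Since α = 2/3 < 1, p = c/n^{2/3} ≫ 1/n is above the triangle threshold p ~ 1/n. Asymptotically E[X] ~ (c³/6)·n^{3(1−α)} = (1³/6)·n^{1} → ∞; triangles are abundant w.h.p.

E[X] ≈ 7.340426; in regime p = Θ(1/n^{2/3}) E[X] diverges (above the triangle threshold p ~ 1/n).


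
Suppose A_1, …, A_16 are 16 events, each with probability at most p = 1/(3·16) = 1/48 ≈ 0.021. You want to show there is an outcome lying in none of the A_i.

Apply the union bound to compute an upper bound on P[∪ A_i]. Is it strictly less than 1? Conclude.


Union bound: P[∪_{i=1}^{16} A_i] ≤ Σ_i P[A_i] ≤ 16·p = 16·(1/48) = 1/3.
Numerically: 1/3 ≈ 0.333.
Is 1/3 < 1? YES.
Since P[∪ A_i] ≤ 1/3 < 1, the complement has P[∩ A_i^c] ≥ 1 − 1/3 = 2/3 > 0, so some outcome avoids every A_i.

16·p = 1/3 ≈ 0.333; existence CERTIFIED by the union bound.


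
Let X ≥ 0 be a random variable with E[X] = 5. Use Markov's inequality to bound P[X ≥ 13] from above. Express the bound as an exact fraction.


μ = E[X] = 5, a = 13.
Markov: P[X ≥ 13] ≤ μ/a = (5)/13 = 5/13.
Numerically: ≈ 0.38462.
(Since a = 13 > μ = 5.00000, the bound 5/13 is < 1 and informative.)

P[X ≥ 13] ≤ 5/13 ≈ 0.38462.


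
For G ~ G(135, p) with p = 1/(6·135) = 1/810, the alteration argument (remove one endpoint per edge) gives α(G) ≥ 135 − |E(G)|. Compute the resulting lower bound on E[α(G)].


E[|E(G)|] = C(135, 2)·p = 9045 · (1/810) = 67/6.
E[α(G)] ≥ n − E[|E(G)|] = 135 − 67/6 = 743/6.
Numerically: ≈ 123.833333.
(This is only a lower bound; the true E[α(G)] may be larger.)

E[α(G)] ≥ 743/6 ≈ 123.833333.


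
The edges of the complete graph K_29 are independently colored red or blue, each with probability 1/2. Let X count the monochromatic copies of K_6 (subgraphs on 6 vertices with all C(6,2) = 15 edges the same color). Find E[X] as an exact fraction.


Let X = Σ_S X_S over the C(29, 6) = 475020 subsets S of size 6, where X_S = 1 if the K_6 on S is monochromatic.
For a fixed S, the K_6 on S has C(6, 2) = 15 edges. P[all 15 edges red] = (1/2)^15, and likewise for blue, so P[monochromatic] = 2·(1/2)^15 = 2^{1 − 15} = 1/16384.
By linearity: E[X] = C(29, 6) · 2^{1 − 15} = 475020 · 1/16384 = 118755/4096.
Numerically: E[X] ≈ 28.992920.

E[X] = C(29,6)·2^(1−C(6,2)) = 118755/4096 ≈ 28.992920.


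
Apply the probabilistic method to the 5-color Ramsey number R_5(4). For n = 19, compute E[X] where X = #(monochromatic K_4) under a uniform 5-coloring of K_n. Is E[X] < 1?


E[X] = C(19, 4) · 5^{1 − 6} = 3876 · 5^{−5} = 3876/3125.
As a reduced fraction: E[X] = 3876/3125 ≈ 1.2403.
Is E[X] < 1? NO.
Since E[X] ≥ 1, the first-moment bound is inconclusive at n = 19; it does NOT by itself certify R_5(4) > 19.

E[X] = 3876/3125 ≈ 1.2403; E[X] ≥ 1; first-moment method inconclusive here.


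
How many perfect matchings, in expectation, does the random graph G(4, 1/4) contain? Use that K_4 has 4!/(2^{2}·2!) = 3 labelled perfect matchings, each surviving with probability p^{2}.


K_4 has 4!/(2^{2}·2!) = 3 labelled perfect matchings.
For each such perfect matching H, let X_H = 1 if all 2 edges of H are present in G. Then P[X_H = 1] = p^{2} = (1/4)^{2} = 1/16.
Summing the indicators: E[X] = Σ_H E[X_H] = 3 · p^{2} = 3 · 1/16 = 3/16.
Numerically: E[X] ≈ 0.188.

E[X] = 3 · (1/4)^{2} = 3/16 ≈ 0.188.


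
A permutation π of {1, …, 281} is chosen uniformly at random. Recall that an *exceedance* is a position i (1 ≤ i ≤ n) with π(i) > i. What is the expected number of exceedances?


Write X = Σ_{i=1}^{281} X_i, where X_i = 1_{π(i) > i}.
For each fixed i, π(i) is uniform over {1, …, 281} (marginal of a uniform permutation), so P[π(i) > i] = (n − i)/n. Summing: Σ_{i=1}^{281} (n − i)/n = (0 + 1 + … + 280)/281 = 281(281 − 1)/(2·281) = (281 − 1)/2.
Hence E[X] = Σ_{i=1}^{281} (281 − i)/281 = 140 ≈ 140.000.

E[X] = 140 = 140.000.


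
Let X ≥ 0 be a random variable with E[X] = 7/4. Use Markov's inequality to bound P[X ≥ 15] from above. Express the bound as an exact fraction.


μ = E[X] = 7/4, a = 15.
Markov: P[X ≥ 15] ≤ μ/a = (7/4)/15 = 7/60.
Numerically: ≈ 0.11667.
(Since a = 15 > μ = 1.75000, the bound 7/60 is < 1 and informative.)

P[X ≥ 15] ≤ 7/60 ≈ 0.11667.


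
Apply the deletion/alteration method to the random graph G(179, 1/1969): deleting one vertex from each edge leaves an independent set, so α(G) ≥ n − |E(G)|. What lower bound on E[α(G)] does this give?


E[|E(G)|] = C(179, 2)·p = 15931 · (1/1969) = 89/11.
E[α(G)] ≥ n − E[|E(G)|] = 179 − 89/11 = 1880/11.
Numerically: ≈ 170.909.
(This is only a lower bound; the true E[α(G)] may be larger.)

E[α(G)] ≥ 1880/11 ≈ 170.909.


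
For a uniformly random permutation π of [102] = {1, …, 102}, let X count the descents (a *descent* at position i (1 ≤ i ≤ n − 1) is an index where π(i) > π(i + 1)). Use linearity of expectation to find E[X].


Write X = Σ X_I over i = 1, …, 101, with X_I the indicator of one descent.
There are 101 indicators.
For each fixed i, the pair (π(i), π(i+1)) is a uniformly random ordered pair of distinct values from {1, …, 102}; by symmetry P[π(i) > π(i+1)] = 1/2.
By linearity: E[X] = 101 · (1/2) = (102 − 1) · (1/2) = 101/2 ≈ 50.500000.

E[X] = 101/2 = 50.500000.


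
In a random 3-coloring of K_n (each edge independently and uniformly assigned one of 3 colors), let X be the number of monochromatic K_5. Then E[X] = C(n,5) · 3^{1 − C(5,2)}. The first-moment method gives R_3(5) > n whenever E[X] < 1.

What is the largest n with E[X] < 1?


We need C(n, 5) · 3^{1 − 10} < 1, i.e. C(n, 5) < 3^{10 − 1} = 19683.
Check values of n near the boundary:
  n = 19: C(19, 5) = 11628; 11628 < 19683? YES
  n = 20: C(20, 5) = 15504; 15504 < 19683? YES
  n = 21: C(21, 5) = 20349; 20349 < 19683? NO
  n = 22: C(22, 5) = 26334; 26334 < 19683? NO
  n = 23: C(23, 5) = 33649; 33649 < 19683? NO
The largest n with C(n, 5) < 19683 is n = 20 (where E[X] = 5168/6561 ≈ 0.7877). Hence R_3(5) > 20, i.e. R_3(5) ≥ 21.

Largest n = 20; hence R_3(5) > 20.


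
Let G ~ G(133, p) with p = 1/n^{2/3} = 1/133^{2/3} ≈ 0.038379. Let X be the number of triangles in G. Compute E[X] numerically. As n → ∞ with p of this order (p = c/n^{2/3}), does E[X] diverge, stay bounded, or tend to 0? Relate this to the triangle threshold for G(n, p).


Number of potential triangles: C(133, 3) = 383306.
Each occurs with probability p³ ≈ (0.038379)³ ≈ 5.6532308e-05.
By linearity: E[X] = C(133, 3)·p³ ≈ 383306 · 5.6532308e-05 ≈ 21.66917.
Since α = 2/3 < 1, p = c/n^{2/3} ≫ 1/n is above the triangle threshold p ~ 1/n. Asymptotically E[X] ~ (c³/6)·n^{3(1−α)} = (1³/6)·n^{1} → ∞; triangles are abundant w.h.p.

E[X] ≈ 21.66917; in regime p = Θ(1/n^{2/3}) E[X] diverges (above the triangle threshold p ~ 1/n).


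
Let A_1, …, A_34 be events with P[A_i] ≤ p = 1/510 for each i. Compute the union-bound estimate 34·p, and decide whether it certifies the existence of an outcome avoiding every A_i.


Union bound: P[∪_{i=1}^{34} A_i] ≤ Σ_i P[A_i] ≤ 34·p = 34·(1/510) = 1/15.
Numerically: 1/15 ≈ 0.067.
Is 1/15 < 1? YES.
Since P[∪ A_i] ≤ 1/15 < 1, the complement has P[∩ A_i^c] ≥ 1 − 1/15 = 14/15 > 0, so some outcome avoids every A_i.

34·p = 1/15 ≈ 0.067; existence CERTIFIED by the union bound.


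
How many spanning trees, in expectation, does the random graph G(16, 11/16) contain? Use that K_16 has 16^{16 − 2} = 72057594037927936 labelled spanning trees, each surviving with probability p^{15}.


K_16 has 16^{16 − 2} = 72057594037927936 labelled spanning trees.
For each such spanning tree H, let X_H = 1 if all 15 edges of H are present in G. Then P[X_H = 1] = p^{15} = (11/16)^{15} = 4177248169415651/1152921504606846976.
Summing the indicators: E[X] = Σ_H E[X_H] = 72057594037927936 · p^{15} = 72057594037927936 · 4177248169415651/1152921504606846976 = 4177248169415651/16.
Numerically: E[X] ≈ 2.6108e+14.

E[X] = 72057594037927936 · (11/16)^{15} = 4177248169415651/16 ≈ 2.6108e+14.


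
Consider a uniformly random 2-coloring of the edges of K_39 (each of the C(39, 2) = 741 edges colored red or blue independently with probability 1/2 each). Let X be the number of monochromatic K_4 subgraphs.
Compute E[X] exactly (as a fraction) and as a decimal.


Let X = Σ_S X_S over the C(39, 4) = 82251 subsets S of size 4, where X_S = 1 if the K_4 on S is monochromatic.
For a fixed S, the K_4 on S has C(4, 2) = 6 edges. P[all 6 edges red] = (1/2)^6, and likewise for blue, so P[monochromatic] = 2·(1/2)^6 = 2^{1 − 6} = 1/32.
By linearity of expectation: E[X] = C(39, 4) · 2^{1 − 6} = 82251 · 1/32 = 82251/32.
Numerically: E[X] ≈ 2570.3438.

E[X] = C(39,4)·2^(1−C(4,2)) = 82251/32 ≈ 2570.3438.


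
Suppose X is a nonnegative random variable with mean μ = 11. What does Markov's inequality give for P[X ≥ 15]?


μ = E[X] = 11, a = 15.
Markov: P[X ≥ 15] ≤ μ/a = (11)/15 = 11/15.
Numerically: ≈ 0.7333.
(Since a = 15 > μ = 11.0000, the bound 11/15 is < 1 and informative.)

P[X ≥ 15] ≤ 11/15 ≈ 0.7333.


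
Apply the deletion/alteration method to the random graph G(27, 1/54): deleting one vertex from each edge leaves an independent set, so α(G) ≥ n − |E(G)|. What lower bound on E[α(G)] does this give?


E[|E(G)|] = C(27, 2)·p = 351 · (1/54) = 13/2.
E[α(G)] ≥ n − E[|E(G)|] = 27 − 13/2 = 41/2.
Numerically: ≈ 20.50000.
(This is only a lower bound; the true E[α(G)] may be larger.)

E[α(G)] ≥ 41/2 ≈ 20.50000.


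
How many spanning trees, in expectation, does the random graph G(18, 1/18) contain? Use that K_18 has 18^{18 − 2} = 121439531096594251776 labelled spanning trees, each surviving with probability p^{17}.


K_18 has 18^{18 − 2} = 121439531096594251776 labelled spanning trees.
For each such spanning tree H, let X_H = 1 if all 17 edges of H are present in G. Then P[X_H = 1] = p^{17} = (1/18)^{17} = 1/2185911559738696531968.
By linearity: E[X] = Σ_H E[X_H] = 121439531096594251776 · p^{17} = 121439531096594251776 · 1/2185911559738696531968 = 1/18.
Numerically: E[X] ≈ 0.0556.

E[X] = 121439531096594251776 · (1/18)^{17} = 1/18 ≈ 0.0556.


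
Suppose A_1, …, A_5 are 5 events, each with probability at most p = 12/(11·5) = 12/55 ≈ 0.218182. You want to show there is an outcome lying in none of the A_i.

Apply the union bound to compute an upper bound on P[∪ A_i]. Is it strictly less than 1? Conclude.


Union bound: P[∪_{i=1}^{5} A_i] ≤ Σ_i P[A_i] ≤ 5·p = 5·(12/55) = 12/11.
Numerically: 12/11 ≈ 1.090909.
Is 12/11 < 1? NO.
Since the bound 12/11 is ≥ 1, the union bound is uninformative here; it does NOT by itself certify existence.

5·p = 12/11 ≈ 1.090909; existence NOT certified by the union bound.


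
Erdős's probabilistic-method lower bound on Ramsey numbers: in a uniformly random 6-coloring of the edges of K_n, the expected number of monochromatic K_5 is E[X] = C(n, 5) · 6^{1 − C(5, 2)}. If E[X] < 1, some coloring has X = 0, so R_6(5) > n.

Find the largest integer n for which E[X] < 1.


We need C(n, 5) · 6^{1 − 10} < 1, i.e. C(n, 5) < 6^{10 − 1} = 10077696.
Check values of n near the boundary:
  n = 64: C(64, 5) = 7624512; 7624512 < 10077696? YES
  n = 65: C(65, 5) = 8259888; 8259888 < 10077696? YES
  n = 66: C(66, 5) = 8936928; 8936928 < 10077696? YES
  n = 67: C(67, 5) = 9657648; 9657648 < 10077696? YES
  n = 68: C(68, 5) = 10424128; 10424128 < 10077696? NO
  n = 69: C(69, 5) = 11238513; 11238513 < 10077696? NO
  n = 70: C(70, 5) = 12103014; 12103014 < 10077696? NO
The largest n with C(n, 5) < 10077696 is n = 67 (where E[X] = 67067/69984 ≈ 0.9583190). Hence R_6(5) > 67, i.e. R_6(5) ≥ 68.

Largest n = 67; hence R_6(5) > 67.


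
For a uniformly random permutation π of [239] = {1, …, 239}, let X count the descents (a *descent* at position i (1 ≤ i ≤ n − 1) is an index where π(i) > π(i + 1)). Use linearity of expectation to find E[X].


Write X = Σ X_I over i = 1, …, 238, with X_I the indicator of one descent.
There are 238 indicators.
For each fixed i, the pair (π(i), π(i+1)) is a uniformly random ordered pair of distinct values from {1, …, 239}; by symmetry P[π(i) > π(i+1)] = 1/2.
By linearity: E[X] = 238 · (1/2) = (239 − 1) · (1/2) = 119 ≈ 119.000000.

E[X] = 119 = 119.000000.


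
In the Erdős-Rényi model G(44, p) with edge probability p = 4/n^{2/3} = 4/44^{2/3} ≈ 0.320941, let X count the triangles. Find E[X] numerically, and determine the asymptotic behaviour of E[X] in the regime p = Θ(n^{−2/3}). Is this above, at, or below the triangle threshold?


Number of potential triangles: C(44, 3) = 13244.
Each occurs with probability p³ ≈ (0.320941)³ ≈ 3.30578512e-02.
By linearity: E[X] = C(44, 3)·p³ ≈ 13244 · 3.30578512e-02 ≈ 437.818182.
Since α = 2/3 < 1, p = c/n^{2/3} ≫ 1/n is above the triangle threshold p ~ 1/n. Asymptotically E[X] ~ (c³/6)·n^{3(1−α)} = (4³/6)·n^{1} → ∞; triangles are abundant w.h.p.

E[X] ≈ 437.818182; in regime p = Θ(1/n^{2/3}) E[X] diverges (above the triangle threshold p ~ 1/n).


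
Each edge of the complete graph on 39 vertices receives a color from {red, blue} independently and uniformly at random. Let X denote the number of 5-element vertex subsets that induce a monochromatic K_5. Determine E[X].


Let X = Σ_S X_S over the C(39, 5) = 575757 subsets S of size 5, where X_S = 1 if the K_5 on S is monochromatic.
For a fixed S, the K_5 on S has C(5, 2) = 10 edges. P[all 10 edges red] = (1/2)^10, and likewise for blue, so P[monochromatic] = 2·(1/2)^10 = 2^{1 − 10} = 1/512.
By linearity: E[X] = C(39, 5) · 2^{1 − 10} = 575757 · 1/512 = 575757/512.
Numerically: E[X] ≈ 1124.525.

E[X] = C(39,5)·2^(1−C(5,2)) = 575757/512 ≈ 1124.525.


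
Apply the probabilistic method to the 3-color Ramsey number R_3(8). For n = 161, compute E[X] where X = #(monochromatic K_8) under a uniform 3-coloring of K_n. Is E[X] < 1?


E[X] = C(161, 8) · 3^{1 − 28} = 9383313279340 · 3^{−27} = 9383313279340/7625597484987.
As a reduced fraction: E[X] = 9383313279340/7625597484987 ≈ 1.23050.
Is E[X] < 1? NO.
Since E[X] ≥ 1, the first-moment bound is inconclusive at n = 161; it does NOT by itself certify R_3(8) > 161.

E[X] = 9383313279340/7625597484987 ≈ 1.23050; E[X] ≥ 1; first-moment method inconclusive here.


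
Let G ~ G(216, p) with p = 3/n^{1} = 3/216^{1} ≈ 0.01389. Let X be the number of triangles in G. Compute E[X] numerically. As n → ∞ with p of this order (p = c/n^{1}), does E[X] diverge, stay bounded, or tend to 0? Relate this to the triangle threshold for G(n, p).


Number of potential triangles: C(216, 3) = 1656360.
Each occurs with probability p³ ≈ (0.01389)³ ≈ 2.679184e-06.
By linearity: E[X] = C(216, 3)·p³ ≈ 1656360 · 2.679184e-06 ≈ 4.4377.
Here α = 1, so p = 3/n is exactly at the triangle threshold p ~ 1/n. Asymptotically E[X] → c³/6 = 3³/6 = 9/2 ≈ 4.5000, a bounded constant. In this regime the triangle count is asymptotically Poisson(c³/6).

E[X] ≈ 4.4377; in regime p = Θ(1/n^{1}) E[X] stays bounded (at the triangle threshold p ~ 1/n).


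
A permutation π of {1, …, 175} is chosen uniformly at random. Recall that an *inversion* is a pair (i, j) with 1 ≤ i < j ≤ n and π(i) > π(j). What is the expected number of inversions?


Write X = Σ X_I over the C(175, 2) = 15225 pairs i < j, with X_I the indicator of one inversion.
There are 15225 indicators.
For each fixed pair i < j, the values π(i) and π(j) are two distinct elements of {1, …, 175} in uniformly random order; by symmetry P[π(i) > π(j)] = 1/2.
By linearity: E[X] = 15225 · (1/2) = C(175, 2) · (1/2) = 15225/2 = 15225/2 ≈ 7612.5000.

E[X] = 15225/2 = 7612.5000.


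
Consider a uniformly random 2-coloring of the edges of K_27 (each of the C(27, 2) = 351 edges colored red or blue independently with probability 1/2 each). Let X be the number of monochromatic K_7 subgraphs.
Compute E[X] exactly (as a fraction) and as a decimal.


Let X = Σ_S X_S over the C(27, 7) = 888030 subsets S of size 7, where X_S = 1 if the K_7 on S is monochromatic.
For a fixed S, the K_7 on S has C(7, 2) = 21 edges. P[all 21 edges red] = (1/2)^21, and likewise for blue, so P[monochromatic] = 2·(1/2)^21 = 2^{1 − 21} = 1/1048576.
By linearity: E[X] = C(27, 7) · 2^{1 − 21} = 888030 · 1/1048576 = 444015/524288.
Numerically: E[X] ≈ 0.8469.

E[X] = C(27,7)·2^(1−C(7,2)) = 444015/524288 ≈ 0.8469.


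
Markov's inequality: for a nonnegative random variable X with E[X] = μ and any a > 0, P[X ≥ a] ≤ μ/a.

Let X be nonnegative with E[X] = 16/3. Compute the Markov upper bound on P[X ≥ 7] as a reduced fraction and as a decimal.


μ = E[X] = 16/3, a = 7.
Markov: P[X ≥ 7] ≤ μ/a = (16/3)/7 = 16/21.
Numerically: ≈ 0.7619.
(Since a = 7 > μ = 5.3333, the bound 16/21 is < 1 and informative.)

P[X ≥ 7] ≤ 16/21 ≈ 0.7619.


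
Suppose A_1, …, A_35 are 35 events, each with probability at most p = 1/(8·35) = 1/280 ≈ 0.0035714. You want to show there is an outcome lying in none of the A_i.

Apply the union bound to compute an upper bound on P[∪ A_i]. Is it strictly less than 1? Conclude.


Union bound: P[∪_{i=1}^{35} A_i] ≤ Σ_i P[A_i] ≤ 35·p = 35·(1/280) = 1/8.
Numerically: 1/8 ≈ 0.1250000.
Is 1/8 < 1? YES.
Since P[∪ A_i] ≤ 1/8 < 1, the complement has P[∩ A_i^c] ≥ 1 − 1/8 = 7/8 > 0, so some outcome avoids every A_i.

35·p = 1/8 ≈ 0.1250000; existence CERTIFIED by the union bound.


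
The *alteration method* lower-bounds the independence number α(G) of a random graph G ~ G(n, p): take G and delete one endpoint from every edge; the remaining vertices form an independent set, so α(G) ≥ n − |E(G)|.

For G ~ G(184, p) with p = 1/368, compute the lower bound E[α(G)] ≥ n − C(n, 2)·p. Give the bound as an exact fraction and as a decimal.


E[|E(G)|] = C(184, 2)·p = 16836 · (1/368) = 183/4.
E[α(G)] ≥ n − E[|E(G)|] = 184 − 183/4 = 553/4.
Numerically: ≈ 138.2500.
(This is only a lower bound; the true E[α(G)] may be larger.)

E[α(G)] ≥ 553/4 ≈ 138.2500.


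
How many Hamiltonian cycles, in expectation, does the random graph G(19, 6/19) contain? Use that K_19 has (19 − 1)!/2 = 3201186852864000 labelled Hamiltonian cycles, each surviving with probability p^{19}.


K_19 has (19 − 1)!/2 = 3201186852864000 labelled Hamiltonian cycles.
For each such Hamiltonian cycle H, let X_H = 1 if all 19 edges of H are present in G. Then P[X_H = 1] = p^{19} = (6/19)^{19} = 609359740010496/1978419655660313589123979.
By linearity: E[X] = Σ_H E[X_H] = 3201186852864000 · p^{19} = 3201186852864000 · 609359740010496/1978419655660313589123979 = 1950674388386224952567660544000/1978419655660313589123979.
Numerically: E[X] ≈ 985976.

E[X] = 3201186852864000 · (6/19)^{19} = 1950674388386224952567660544000/1978419655660313589123979 ≈ 985976.


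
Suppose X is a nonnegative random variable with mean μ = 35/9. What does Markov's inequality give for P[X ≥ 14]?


μ = E[X] = 35/9, a = 14.
Markov: P[X ≥ 14] ≤ μ/a = (35/9)/14 = 5/18.
Numerically: ≈ 0.278.
(Since a = 14 > μ = 3.889, the bound 5/18 is < 1 and informative.)

P[X ≥ 14] ≤ 5/18 ≈ 0.278.


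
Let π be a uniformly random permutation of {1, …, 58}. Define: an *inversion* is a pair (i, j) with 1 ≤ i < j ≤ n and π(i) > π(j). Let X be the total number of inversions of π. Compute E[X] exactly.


Write X = Σ X_I over the C(58, 2) = 1653 pairs i < j, with X_I the indicator of one inversion.
There are 1653 indicators.
For each fixed pair i < j, the values π(i) and π(j) are two distinct elements of {1, …, 58} in uniformly random order; by symmetry P[π(i) > π(j)] = 1/2.
By linearity: E[X] = 1653 · (1/2) = C(58, 2) · (1/2) = 1653/2 = 1653/2 ≈ 826.5000.

E[X] = 1653/2 = 826.5000.


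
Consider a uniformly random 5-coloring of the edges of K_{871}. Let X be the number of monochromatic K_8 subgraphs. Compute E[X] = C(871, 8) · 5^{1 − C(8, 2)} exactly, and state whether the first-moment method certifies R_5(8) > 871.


E[X] = C(871, 8) · 5^{1 − 28} = 7954689371890086540 · 5^{−27} = 7954689371890086540/7450580596923828125.
As a reduced fraction: E[X] = 1590937874378017308/1490116119384765625 ≈ 1.06766.
Is E[X] < 1? NO.
Since E[X] ≥ 1, the first-moment bound is inconclusive at n = 871; it does NOT by itself certify R_5(8) > 871.

E[X] = 1590937874378017308/1490116119384765625 ≈ 1.06766; E[X] ≥ 1; first-moment method inconclusive here.


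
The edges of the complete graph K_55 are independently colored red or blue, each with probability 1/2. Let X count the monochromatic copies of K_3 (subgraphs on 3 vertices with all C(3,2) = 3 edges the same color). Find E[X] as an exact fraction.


Let X = Σ_S X_S over the C(55, 3) = 26235 subsets S of size 3, where X_S = 1 if the K_3 on S is monochromatic.
For a fixed S, the K_3 on S has C(3, 2) = 3 edges. P[all 3 edges red] = (1/2)^3, and likewise for blue, so P[monochromatic] = 2·(1/2)^3 = 2^{1 − 3} = 1/4.
By linearity: E[X] = C(55, 3) · 2^{1 − 3} = 26235 · 1/4 = 26235/4.
Numerically: E[X] ≈ 6558.75000.

E[X] = C(55,3)·2^(1−C(3,2)) = 26235/4 ≈ 6558.75000.


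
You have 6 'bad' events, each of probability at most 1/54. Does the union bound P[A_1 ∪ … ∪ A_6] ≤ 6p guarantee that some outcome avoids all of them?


Union bound: P[∪_{i=1}^{6} A_i] ≤ Σ_i P[A_i] ≤ 6·p = 6·(1/54) = 1/9.
Numerically: 1/9 ≈ 0.1111111.
Is 1/9 < 1? YES.
Since P[∪ A_i] ≤ 1/9 < 1, the complement has P[∩ A_i^c] ≥ 1 − 1/9 = 8/9 > 0, so some outcome avoids every A_i.

6·p = 1/9 ≈ 0.1111111; existence CERTIFIED by the union bound.


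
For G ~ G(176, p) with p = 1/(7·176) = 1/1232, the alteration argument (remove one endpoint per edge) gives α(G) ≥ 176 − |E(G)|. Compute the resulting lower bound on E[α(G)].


E[|E(G)|] = C(176, 2)·p = 15400 · (1/1232) = 25/2.
E[α(G)] ≥ n − E[|E(G)|] = 176 − 25/2 = 327/2.
Numerically: ≈ 163.500000.
(This is only a lower bound; the true E[α(G)] may be larger.)

E[α(G)] ≥ 327/2 ≈ 163.500000.


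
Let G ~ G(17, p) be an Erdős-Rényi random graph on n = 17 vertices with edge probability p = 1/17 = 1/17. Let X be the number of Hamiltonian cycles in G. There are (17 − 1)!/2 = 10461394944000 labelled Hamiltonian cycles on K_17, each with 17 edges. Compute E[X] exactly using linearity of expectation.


K_17 has (17 − 1)!/2 = 10461394944000 labelled Hamiltonian cycles.
For each such Hamiltonian cycle H, let X_H = 1 if all 17 edges of H are present in G. Then P[X_H = 1] = p^{17} = (1/17)^{17} = 1/827240261886336764177.
By linearity of expectation: E[X] = Σ_H E[X_H] = 10461394944000 · p^{17} = 10461394944000 · 1/827240261886336764177 = 10461394944000/827240261886336764177.
Numerically: E[X] ≈ 1.2646e-08.

E[X] = 10461394944000 · (1/17)^{17} = 10461394944000/827240261886336764177 ≈ 1.2646e-08.


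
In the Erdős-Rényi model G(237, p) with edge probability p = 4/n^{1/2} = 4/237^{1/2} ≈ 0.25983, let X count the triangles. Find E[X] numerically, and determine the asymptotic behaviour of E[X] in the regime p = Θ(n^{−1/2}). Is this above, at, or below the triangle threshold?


Number of potential triangles: C(237, 3) = 2190670.
Each occurs with probability p³ ≈ (0.25983)³ ≈ 1.7541125e-02.
By linearity: E[X] = C(237, 3)·p³ ≈ 2190670 · 1.7541125e-02 ≈ 38426.81733.
Since α = 1/2 < 1, p = c/n^{1/2} ≫ 1/n is above the triangle threshold p ~ 1/n. Asymptotically E[X] ~ (c³/6)·n^{3(1−α)} = (4³/6)·n^{1.5} → ∞; triangles are abundant w.h.p.

E[X] ≈ 38426.81733; in regime p = Θ(1/n^{1/2}) E[X] diverges (above the triangle threshold p ~ 1/n).


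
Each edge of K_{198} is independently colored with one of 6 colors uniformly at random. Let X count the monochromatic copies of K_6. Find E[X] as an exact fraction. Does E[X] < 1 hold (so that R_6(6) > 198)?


E[X] = C(198, 6) · 6^{1 − 15} = 77526225777 · 6^{−14} = 77526225777/78364164096.
As a reduced fraction: E[X] = 25842075259/26121388032 ≈ 0.98931.
Is E[X] < 1? YES.
Since E[X] < 1, there exists a 6-coloring of K_{198} with no monochromatic K_6; hence R_6(6) > 198.

E[X] = 25842075259/26121388032 ≈ 0.98931; E[X] < 1, so R_6(6) > 198.


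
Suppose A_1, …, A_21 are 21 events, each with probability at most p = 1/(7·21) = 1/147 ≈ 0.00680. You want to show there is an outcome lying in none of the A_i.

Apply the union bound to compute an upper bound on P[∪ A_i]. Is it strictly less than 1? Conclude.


Union bound: P[∪_{i=1}^{21} A_i] ≤ Σ_i P[A_i] ≤ 21·p = 21·(1/147) = 1/7.
Numerically: 1/7 ≈ 0.14286.
Is 1/7 < 1? YES.
Since P[∪ A_i] ≤ 1/7 < 1, the complement has P[∩ A_i^c] ≥ 1 − 1/7 = 6/7 > 0, so some outcome avoids every A_i.

21·p = 1/7 ≈ 0.14286; existence CERTIFIED by the union bound.


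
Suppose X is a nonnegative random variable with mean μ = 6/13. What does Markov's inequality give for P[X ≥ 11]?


μ = E[X] = 6/13, a = 11.
Markov: P[X ≥ 11] ≤ μ/a = (6/13)/11 = 6/143.
Numerically: ≈ 0.041958.
(Since a = 11 > μ = 0.461538, the bound 6/143 is < 1 and informative.)

P[X ≥ 11] ≤ 6/143 ≈ 0.041958.


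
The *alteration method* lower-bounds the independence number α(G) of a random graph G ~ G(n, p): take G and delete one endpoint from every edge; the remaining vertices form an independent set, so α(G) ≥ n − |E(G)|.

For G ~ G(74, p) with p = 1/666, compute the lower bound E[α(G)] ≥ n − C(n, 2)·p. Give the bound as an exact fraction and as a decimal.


E[|E(G)|] = C(74, 2)·p = 2701 · (1/666) = 73/18.
E[α(G)] ≥ n − E[|E(G)|] = 74 − 73/18 = 1259/18.
Numerically: ≈ 69.9444.
(This is only a lower bound; the true E[α(G)] may be larger.)

E[α(G)] ≥ 1259/18 ≈ 69.9444.


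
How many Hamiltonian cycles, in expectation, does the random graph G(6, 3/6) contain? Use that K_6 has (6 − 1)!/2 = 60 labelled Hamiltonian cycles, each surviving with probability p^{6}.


K_6 has (6 − 1)!/2 = 60 labelled Hamiltonian cycles.
For each such Hamiltonian cycle H, let X_H = 1 if all 6 edges of H are present in G. Then P[X_H = 1] = p^{6} = (1/2)^{6} = 1/64.
By linearity of expectation: E[X] = Σ_H E[X_H] = 60 · p^{6} = 60 · 1/64 = 15/16.
Numerically: E[X] ≈ 0.9375.

E[X] = 60 · (1/2)^{6} = 15/16 ≈ 0.9375.


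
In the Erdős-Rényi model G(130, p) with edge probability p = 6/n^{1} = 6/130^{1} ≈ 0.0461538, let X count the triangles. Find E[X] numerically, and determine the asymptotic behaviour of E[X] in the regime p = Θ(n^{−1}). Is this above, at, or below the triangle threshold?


Number of potential triangles: C(130, 3) = 357760.
Each occurs with probability p³ ≈ (0.0461538)³ ≈ 9.83158853e-05.
By linearity: E[X] = C(130, 3)·p³ ≈ 357760 · 9.83158853e-05 ≈ 35.173491.
Here α = 1, so p = 6/n is exactly at the triangle threshold p ~ 1/n. Asymptotically E[X] → c³/6 = 6³/6 = 36 ≈ 36.000000, a bounded constant. In this regime the triangle count is asymptotically Poisson(c³/6).

E[X] ≈ 35.173491; in regime p = Θ(1/n^{1}) E[X] stays bounded (at the triangle threshold p ~ 1/n).


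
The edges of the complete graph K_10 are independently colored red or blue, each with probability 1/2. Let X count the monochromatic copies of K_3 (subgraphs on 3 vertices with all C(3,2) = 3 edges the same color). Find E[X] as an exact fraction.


Let X = Σ_S X_S over the C(10, 3) = 120 subsets S of size 3, where X_S = 1 if the K_3 on S is monochromatic.
For a fixed S, the K_3 on S has C(3, 2) = 3 edges. P[all 3 edges red] = (1/2)^3, and likewise for blue, so P[monochromatic] = 2·(1/2)^3 = 2^{1 − 3} = 1/4.
By linearity: E[X] = C(10, 3) · 2^{1 − 3} = 120 · 1/4 = 30.
Numerically: E[X] ≈ 30.0000.

E[X] = C(10,3)·2^(1−C(3,2)) = 30 ≈ 30.0000.
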